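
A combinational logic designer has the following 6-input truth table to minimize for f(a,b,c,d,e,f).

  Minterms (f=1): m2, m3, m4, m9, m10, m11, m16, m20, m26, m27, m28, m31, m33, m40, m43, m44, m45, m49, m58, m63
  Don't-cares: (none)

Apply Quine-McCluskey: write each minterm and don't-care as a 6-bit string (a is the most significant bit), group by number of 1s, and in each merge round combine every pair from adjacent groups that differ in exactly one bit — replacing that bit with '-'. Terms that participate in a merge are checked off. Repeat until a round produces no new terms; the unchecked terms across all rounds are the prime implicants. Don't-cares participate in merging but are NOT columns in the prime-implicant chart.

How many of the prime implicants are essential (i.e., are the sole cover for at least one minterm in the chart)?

Round 0: 000010✓ 000011✓ 000100✓ 001001✓ 001010✓ 001011✓ 010000✓ 010100✓ 011010✓ 011011✓ 011100✓ 011111✓ 100001✓ 101000✓ 101011✓ 101100✓ 101101✓ 110001✓ 111010✓ 111111✓
Round 1: -01011 -11010 -11111 0-0100 0-1010✓ 0-1011✓ 00-010✓ 00-011✓ 00001-✓ 0010-1 00101-✓ 01-100 010-00 011-11 01101-✓ 1-0001 101-00 10110-
Round 2: 0-101- 00-01-
PIs = {-01011, -11010, -11111, 0-0100, 0-101-, 00-01-, 0010-1, 01-100, 010-00, 011-11, 1-0001, 101-00, 10110-}
Coverage chart:
  m2: 00-01- ←essential
  m3: 00-01- ←essential
  m4: 0-0100 ←essential
  m9: 0010-1 ←essential
  m10: 0-101-,00-01-
  m11: -01011,0-101-,00-01-,0010-1
  m16: 010-00 ←essential
  m20: 0-0100,01-100,010-00
  m26: -11010,0-101-
  m27: 0-101-,011-11
  m28: 01-100 ←essential
  m31: -11111,011-11
  m33: 1-0001 ←essential
  m40: 101-00 ←essential
  m43: -01011 ←essential
  m44: 101-00,10110-
  m45: 10110- ←essential
  m49: 1-0001 ←essential
  m58: -11010 ←essential
  m63: -11111 ←essential
Essential: -01011, -11010, -11111, 0-0100, 00-01-, 0010-1, 01-100, 010-00, 1-0001, 101-00, 10110-

11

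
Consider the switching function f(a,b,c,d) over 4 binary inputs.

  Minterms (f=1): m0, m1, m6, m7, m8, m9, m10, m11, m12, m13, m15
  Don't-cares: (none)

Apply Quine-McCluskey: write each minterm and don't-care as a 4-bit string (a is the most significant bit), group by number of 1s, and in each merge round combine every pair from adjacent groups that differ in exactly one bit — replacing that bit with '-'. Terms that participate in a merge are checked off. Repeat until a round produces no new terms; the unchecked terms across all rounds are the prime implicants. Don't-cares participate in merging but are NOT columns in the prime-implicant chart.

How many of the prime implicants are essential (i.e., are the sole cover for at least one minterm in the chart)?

[col 0] 0000*, 0001*, 0110*, 0111*, 1000*, 1001*, 1010*, 1011*, 1100*, 1101*, 1111*
[col 1] -000*, -001*, -111, 000-*, 011-, 1-00*, 1-01*, 1-11*, 10-0*, 10-1*, 100-*, 101-*, 11-1*, 110-*
[col 2] -00-, 1--1, 1-0-, 10--
Prime implicants: -00-, -111, 011-, 1--1, 1-0-, 10--
PI chart (minterm → PIs covering it):
  0 | -00-  (sole → essential)
  1 | -00-  (sole → essential)
  6 | 011-  (sole → essential)
  7 | -111,011-
  8 | -00-,1-0-,10--
  9 | -00-,1--1,1-0-,10--
  10 | 10--  (sole → essential)
  11 | 1--1,10--
  12 | 1-0-  (sole → essential)
  13 | 1--1,1-0-
  15 | -111,1--1
Essential prime implicants: -00-, 011-, 1-0-, 10--

4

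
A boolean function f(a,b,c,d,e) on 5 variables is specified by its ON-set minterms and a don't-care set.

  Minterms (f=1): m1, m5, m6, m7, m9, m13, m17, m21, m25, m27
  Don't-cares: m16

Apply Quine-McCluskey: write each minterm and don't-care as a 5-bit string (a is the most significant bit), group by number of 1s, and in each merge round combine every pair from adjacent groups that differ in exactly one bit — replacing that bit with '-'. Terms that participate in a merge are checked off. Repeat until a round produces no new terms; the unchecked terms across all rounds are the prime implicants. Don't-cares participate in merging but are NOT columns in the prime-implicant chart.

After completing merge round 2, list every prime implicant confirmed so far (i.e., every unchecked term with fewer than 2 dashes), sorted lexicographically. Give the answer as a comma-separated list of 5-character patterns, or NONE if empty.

001-1, 0011-, 1000-, 110-1

size-2^0 implicants → 00001(✓)  00101(✓)  00110(✓)  00111(✓)  01001(✓)  01101(✓)  10000(✓)  10001(✓)  10101(✓)  11001(✓)  11011(✓)
size-2^1 implicants → -0001(✓)  -0101(✓)  -1001(✓)  0-001(✓)  0-101(✓)  00-01(✓)  001-1  0011-  01-01(✓)  1-001(✓)  10-01(✓)  1000-  110-1
size-2^2 implicants → --001  -0-01  0--01
Unchecked terms (primes): --001, -0-01, 0--01, 001-1, 0011-, 1000-, 110-1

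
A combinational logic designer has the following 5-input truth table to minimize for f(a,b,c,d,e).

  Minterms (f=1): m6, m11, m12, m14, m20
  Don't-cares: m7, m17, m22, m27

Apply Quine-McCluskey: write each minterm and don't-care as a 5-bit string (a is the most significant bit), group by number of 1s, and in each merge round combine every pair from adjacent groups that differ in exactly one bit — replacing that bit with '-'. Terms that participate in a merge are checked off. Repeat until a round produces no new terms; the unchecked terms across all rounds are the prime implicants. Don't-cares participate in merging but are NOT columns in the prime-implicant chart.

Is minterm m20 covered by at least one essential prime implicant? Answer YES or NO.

Round 0: 00110✓ 00111✓ 01011✓ 01100✓ 01110✓ 10001 10100✓ 10110✓ 11011✓
Round 1: -0110 -1011 0-110 0011- 011-0 101-0
PIs = {-0110, -1011, 0-110, 0011-, 011-0, 10001, 101-0}
Coverage chart:
  m6: -0110,0-110,0011-
  m11: -1011 ←essential
  m12: 011-0 ←essential
  m14: 0-110,011-0
  m20: 101-0 ←essential
Essential: -1011, 011-0, 101-0

YES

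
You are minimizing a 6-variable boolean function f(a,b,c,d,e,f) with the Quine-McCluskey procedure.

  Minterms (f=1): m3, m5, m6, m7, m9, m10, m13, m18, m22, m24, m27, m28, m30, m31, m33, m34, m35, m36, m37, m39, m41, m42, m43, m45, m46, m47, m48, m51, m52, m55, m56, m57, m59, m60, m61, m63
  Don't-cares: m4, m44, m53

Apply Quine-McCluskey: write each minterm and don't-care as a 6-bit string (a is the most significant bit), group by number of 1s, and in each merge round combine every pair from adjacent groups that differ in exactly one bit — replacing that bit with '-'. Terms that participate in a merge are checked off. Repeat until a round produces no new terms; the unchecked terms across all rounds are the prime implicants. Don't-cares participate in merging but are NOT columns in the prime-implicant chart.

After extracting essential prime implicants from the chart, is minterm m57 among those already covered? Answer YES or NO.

[col 0] 000011*, 000100*, 000101*, 000110*, 000111*, 001001*, 001010*, 001101*, 010010*, 010110*, 011000*, 011011*, 011100*, 011110*, 011111*, 100001*, 100010*, 100011*, 100100*, 100101*, 100111*, 101001*, 101010*, 101011*, 101100*, 101101*, 101110*, 101111*, 110000*, 110011*, 110100*, 110101*, 110111*, 111000*, 111001*, 111011*, 111100*, 111101*, 111111*
[col 1] -00011*, -00100*, -00101*, -00111*, -01001*, -01010, -01101*, -11000*, -11011*, -11100*, -11111*, 0-0110, 00-101*, 000-11*, 0001-0*, 0001-1*, 00010-*, 00011-*, 001-01*, 01-110, 010-10, 011-00*, 011-11*, 0111-0, 01111-, 1-0011*, 1-0100*, 1-0101*, 1-0111*, 1-1001*, 1-1011*, 1-1100*, 1-1101*, 1-1111*, 10-001*, 10-010*, 10-011*, 10-100*, 10-101*, 10-111*, 100-01*, 100-11*, 1000-1*, 10001-*, 1001-1*, 10010-*, 101-01*, 101-10*, 101-11*, 1010-1*, 10101-*, 1011-0*, 1011-1*, 10110-*, 10111-*, 11-000*, 11-011*, 11-100*, 11-101*, 11-111*, 110-00*, 110-11*, 1101-1*, 11010-*, 111-00*, 111-01*, 111-11*, 1110-1*, 11100-*, 1111-1*, 11110-*
[col 2] -0-101, -00-11, -001-1, -0010-, -01-01, -11-00, -11-11, 0001--, 1--011*, 1--100*, 1--101*, 1--111*, 1-0-11*, 1-01-1*, 1-010-*, 1-1-01*, 1-1-11*, 1-10-1*, 1-11-1*, 1-110-*, 10--01*, 10--11*, 10-0-1*, 10-01-, 10-1-1*, 10-10-*, 100--1*, 101--1*, 101-1-, 1011--, 11--00, 11--11*, 11-1-1*, 11-10-*, 111--1*, 111-0-
[col 3] 1---11, 1--1-1, 1--10-, 1-1--1, 10---1
Prime implicants: -0-101, -00-11, -001-1, -0010-, -01-01, -01010, -11-00, -11-11, 0-0110, 0001--, 01-110, 010-10, 0111-0, 01111-, 1---11, 1--1-1, 1--10-, 1-1--1, 10---1, 10-01-, 101-1-, 1011--, 11--00, 111-0-
PI chart (minterm → PIs covering it):
  3 | -00-11  (sole → essential)
  5 | -0-101,-001-1,-0010-,0001--
  6 | 0-0110,0001--
  7 | -00-11,-001-1,0001--
  9 | -01-01  (sole → essential)
  10 | -01010  (sole → essential)
  13 | -0-101,-01-01
  18 | 010-10  (sole → essential)
  22 | 0-0110,01-110,010-10
  24 | -11-00  (sole → essential)
  27 | -11-11  (sole → essential)
  28 | -11-00,0111-0
  30 | 01-110,0111-0,01111-
  31 | -11-11,01111-
  33 | 10---1  (sole → essential)
  34 | 10-01-  (sole → essential)
  35 | -00-11,1---11,10---1,10-01-
  36 | -0010-,1--10-
  37 | -0-101,-001-1,-0010-,1--1-1,1--10-,10---1
  39 | -00-11,-001-1,1---11,1--1-1,10---1
  41 | -01-01,1-1--1,10---1
  42 | -01010,10-01-,101-1-
  43 | 1---11,1-1--1,10---1,10-01-,101-1-
  45 | -0-101,-01-01,1--1-1,1--10-,1-1--1,10---1,1011--
  46 | 101-1-,1011--
  47 | 1---11,1--1-1,1-1--1,10---1,101-1-,1011--
  48 | 11--00  (sole → essential)
  51 | 1---11  (sole → essential)
  52 | 1--10-,11--00
  55 | 1---11,1--1-1
  56 | -11-00,11--00,111-0-
  57 | 1-1--1,111-0-
  59 | -11-11,1---11,1-1--1
  60 | -11-00,1--10-,11--00,111-0-
  61 | 1--1-1,1--10-,1-1--1,111-0-
  63 | -11-11,1---11,1--1-1,1-1--1
Essential prime implicants: -00-11, -01-01, -01010, -11-00, -11-11, 010-10, 1---11, 10---1, 10-01-, 11--00

NO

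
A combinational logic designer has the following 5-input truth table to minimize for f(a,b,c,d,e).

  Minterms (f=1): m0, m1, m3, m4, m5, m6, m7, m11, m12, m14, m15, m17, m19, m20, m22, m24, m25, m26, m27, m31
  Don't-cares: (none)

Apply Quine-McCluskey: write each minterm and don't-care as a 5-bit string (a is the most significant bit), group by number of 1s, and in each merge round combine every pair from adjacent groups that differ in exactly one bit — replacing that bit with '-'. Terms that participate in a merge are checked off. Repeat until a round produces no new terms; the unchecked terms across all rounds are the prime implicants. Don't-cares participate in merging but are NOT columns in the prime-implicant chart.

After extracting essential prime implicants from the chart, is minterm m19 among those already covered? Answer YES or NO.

NO

Round 0: 00000✓ 00001✓ 00011✓ 00100✓ 00101✓ 00110✓ 00111✓ 01011✓ 01100✓ 01110✓ 01111✓ 10001✓ 10011✓ 10100✓ 10110✓ 11000✓ 11001✓ 11010✓ 11011✓ 11111✓
Round 1: -0001✓ -0011✓ -0100✓ -0110✓ -1011✓ -1111✓ 0-011✓ 0-100✓ 0-110✓ 0-111✓ 00-00✓ 00-01✓ 00-11✓ 000-1✓ 0000-✓ 001-0✓ 001-1✓ 0010-✓ 0011-✓ 01-11✓ 011-0✓ 0111-✓ 1-001✓ 1-011✓ 100-1✓ 101-0✓ 11-11✓ 110-0✓ 110-1✓ 1100-✓ 1101-✓
Round 2: --011 -00-1 -01-0 -1-11 0--11 0-1-0 0-11- 00--1 00-0- 001-- 1-0-1 110--
PIs = {--011, -00-1, -01-0, -1-11, 0--11, 0-1-0, 0-11-, 00--1, 00-0-, 001--, 1-0-1, 110--}
Coverage chart:
  m0: 00-0- ←essential
  m1: -00-1,00--1,00-0-
  m3: --011,-00-1,0--11,00--1
  m4: -01-0,0-1-0,00-0-,001--
  m5: 00--1,00-0-,001--
  m6: -01-0,0-1-0,0-11-,001--
  m7: 0--11,0-11-,00--1,001--
  m11: --011,-1-11,0--11
  m12: 0-1-0 ←essential
  m14: 0-1-0,0-11-
  m15: -1-11,0--11,0-11-
  m17: -00-1,1-0-1
  m19: --011,-00-1,1-0-1
  m20: -01-0 ←essential
  m22: -01-0 ←essential
  m24: 110-- ←essential
  m25: 1-0-1,110--
  m26: 110-- ←essential
  m27: --011,-1-11,1-0-1,110--
  m31: -1-11 ←essential
Essential: -01-0, -1-11, 0-1-0, 00-0-, 110--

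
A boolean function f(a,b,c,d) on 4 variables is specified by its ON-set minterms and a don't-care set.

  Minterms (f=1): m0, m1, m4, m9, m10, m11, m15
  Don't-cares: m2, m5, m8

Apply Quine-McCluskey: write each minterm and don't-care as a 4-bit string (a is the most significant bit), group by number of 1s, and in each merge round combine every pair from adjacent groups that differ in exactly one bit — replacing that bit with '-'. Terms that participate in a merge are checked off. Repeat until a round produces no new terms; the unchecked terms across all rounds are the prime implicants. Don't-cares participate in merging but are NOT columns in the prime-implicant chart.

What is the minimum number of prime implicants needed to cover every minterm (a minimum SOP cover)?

3

size-2^0 implicants → 0000(✓)  0001(✓)  0010(✓)  0100(✓)  0101(✓)  1000(✓)  1001(✓)  1010(✓)  1011(✓)  1111(✓)
size-2^1 implicants → -000(✓)  -001(✓)  -010(✓)  0-00(✓)  0-01(✓)  00-0(✓)  000-(✓)  010-(✓)  1-11  10-0(✓)  10-1(✓)  100-(✓)  101-(✓)
size-2^2 implicants → -0-0  -00-  0-0-  10--
Unchecked terms (primes): -0-0, -00-, 0-0-, 1-11, 10--
Minterm coverage:
  m0 ⊆ -0-0,-00-,0-0-
  m1 ⊆ -00-,0-0-
  m4 ⊆ 0-0- [E]
  m9 ⊆ -00-,10--
  m10 ⊆ -0-0,10--
  m11 ⊆ 1-11,10--
  m15 ⊆ 1-11 [E]
E = {0-0-, 1-11}
Petrick residual → 10--
Cover = a'c' + acd + ab'  |cover|=3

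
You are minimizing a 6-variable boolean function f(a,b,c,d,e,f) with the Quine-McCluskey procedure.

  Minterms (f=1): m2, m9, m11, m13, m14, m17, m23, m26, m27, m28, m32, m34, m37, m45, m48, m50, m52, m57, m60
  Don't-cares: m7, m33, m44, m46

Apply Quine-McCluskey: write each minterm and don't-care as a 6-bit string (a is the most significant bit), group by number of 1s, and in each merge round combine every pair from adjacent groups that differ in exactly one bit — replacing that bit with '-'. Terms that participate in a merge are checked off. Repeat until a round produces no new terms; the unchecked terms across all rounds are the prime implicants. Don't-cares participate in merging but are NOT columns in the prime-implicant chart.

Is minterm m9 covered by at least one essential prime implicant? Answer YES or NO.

Round 0: 000010✓ 000111✓ 001001✓ 001011✓ 001101✓ 001110✓ 010001 010111✓ 011010✓ 011011✓ 011100✓ 100000✓ 100001✓ 100010✓ 100101✓ 101100✓ 101101✓ 101110✓ 110000✓ 110010✓ 110100✓ 111001 111100✓
Round 1: -00010 -01101 -01110 -11100 0-0111 0-1011 001-01 0010-1 01101- 1-0000✓ 1-0010✓ 1-1100 10-101 100-01 1000-0✓ 10000- 1011-0 10110- 11-100 110-00 1100-0✓
Round 2: 1-00-0
PIs = {-00010, -01101, -01110, -11100, 0-0111, 0-1011, 001-01, 0010-1, 010001, 01101-, 1-00-0, 1-1100, 10-101, 100-01, 10000-, 1011-0, 10110-, 11-100, 110-00, 111001}
Coverage chart:
  m2: -00010 ←essential
  m9: 001-01,0010-1
  m11: 0-1011,0010-1
  m13: -01101,001-01
  m14: -01110 ←essential
  m17: 010001 ←essential
  m23: 0-0111 ←essential
  m26: 01101- ←essential
  m27: 0-1011,01101-
  m28: -11100 ←essential
  m32: 1-00-0,10000-
  m34: -00010,1-00-0
  m37: 10-101,100-01
  m45: -01101,10-101,10110-
  m48: 1-00-0,110-00
  m50: 1-00-0 ←essential
  m52: 11-100,110-00
  m57: 111001 ←essential
  m60: -11100,1-1100,11-100
Essential: -00010, -01110, -11100, 0-0111, 010001, 01101-, 1-00-0, 111001

NO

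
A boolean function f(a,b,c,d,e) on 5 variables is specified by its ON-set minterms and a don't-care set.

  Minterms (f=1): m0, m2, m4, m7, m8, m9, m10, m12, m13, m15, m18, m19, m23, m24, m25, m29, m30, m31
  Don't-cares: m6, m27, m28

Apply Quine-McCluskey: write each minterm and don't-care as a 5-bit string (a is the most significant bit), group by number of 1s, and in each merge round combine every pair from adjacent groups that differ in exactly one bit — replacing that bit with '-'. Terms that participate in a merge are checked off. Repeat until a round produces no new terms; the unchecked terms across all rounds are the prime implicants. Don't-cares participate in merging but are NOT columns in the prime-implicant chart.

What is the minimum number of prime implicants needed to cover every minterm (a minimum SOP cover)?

size-2^0 implicants → 00000(✓)  00010(✓)  00100(✓)  00110(✓)  00111(✓)  01000(✓)  01001(✓)  01010(✓)  01100(✓)  01101(✓)  01111(✓)  10010(✓)  10011(✓)  10111(✓)  11000(✓)  11001(✓)  11011(✓)  11100(✓)  11101(✓)  11110(✓)  11111(✓)
size-2^1 implicants → -0010  -0111(✓)  -1000(✓)  -1001(✓)  -1100(✓)  -1101(✓)  -1111(✓)  0-000(✓)  0-010(✓)  0-100(✓)  0-111(✓)  00-00(✓)  00-10(✓)  000-0(✓)  001-0(✓)  0011-  01-00(✓)  01-01(✓)  010-0(✓)  0100-(✓)  011-1(✓)  0110-(✓)  1-011(✓)  1-111(✓)  10-11(✓)  1001-  11-00(✓)  11-01(✓)  11-11(✓)  110-1(✓)  1100-(✓)  111-0(✓)  111-1(✓)  1110-(✓)  1111-(✓)
size-2^2 implicants → --111  -1-00(✓)  -1-01(✓)  -100-(✓)  -11-1  -110-(✓)  0--00  0-0-0  00--0  01-0-(✓)  1--11  11--1  11-0-(✓)  111--
size-2^3 implicants → -1-0-
Unchecked terms (primes): --111, -0010, -1-0-, -11-1, 0--00, 0-0-0, 00--0, 0011-, 1--11, 1001-, 11--1, 111--
Minterm coverage:
  m0 ⊆ 0--00,0-0-0,00--0
  m2 ⊆ -0010,0-0-0,00--0
  m4 ⊆ 0--00,00--0
  m7 ⊆ --111,0011-
  m8 ⊆ -1-0-,0--00,0-0-0
  m9 ⊆ -1-0- [E]
  m10 ⊆ 0-0-0 [E]
  m12 ⊆ -1-0-,0--00
  m13 ⊆ -1-0-,-11-1
  m15 ⊆ --111,-11-1
  m18 ⊆ -0010,1001-
  m19 ⊆ 1--11,1001-
  m23 ⊆ --111,1--11
  m24 ⊆ -1-0- [E]
  m25 ⊆ -1-0-,11--1
  m29 ⊆ -1-0-,-11-1,11--1,111--
  m30 ⊆ 111-- [E]
  m31 ⊆ --111,-11-1,1--11,11--1,111--
E = {-1-0-, 0-0-0, 111--}
Petrick residual → --111, 0--00, 1001-
Cover = cde + bd' + a'd'e' + a'c'e' + ab'c'd + abc  |cover|=6

6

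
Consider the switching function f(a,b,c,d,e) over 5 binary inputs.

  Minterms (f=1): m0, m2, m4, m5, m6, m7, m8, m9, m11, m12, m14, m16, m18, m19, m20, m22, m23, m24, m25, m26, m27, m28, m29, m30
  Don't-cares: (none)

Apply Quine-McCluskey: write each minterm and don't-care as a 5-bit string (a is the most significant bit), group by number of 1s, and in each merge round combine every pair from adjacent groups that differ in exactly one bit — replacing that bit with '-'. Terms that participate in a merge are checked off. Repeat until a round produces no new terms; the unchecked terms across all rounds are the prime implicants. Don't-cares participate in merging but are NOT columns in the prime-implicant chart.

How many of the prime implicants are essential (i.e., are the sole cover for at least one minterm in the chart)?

size-2^0 implicants → 00000(✓)  00010(✓)  00100(✓)  00101(✓)  00110(✓)  00111(✓)  01000(✓)  01001(✓)  01011(✓)  01100(✓)  01110(✓)  10000(✓)  10010(✓)  10011(✓)  10100(✓)  10110(✓)  10111(✓)  11000(✓)  11001(✓)  11010(✓)  11011(✓)  11100(✓)  11101(✓)  11110(✓)
size-2^1 implicants → -0000(✓)  -0010(✓)  -0100(✓)  -0110(✓)  -0111(✓)  -1000(✓)  -1001(✓)  -1011(✓)  -1100(✓)  -1110(✓)  0-000(✓)  0-100(✓)  0-110(✓)  00-00(✓)  00-10(✓)  000-0(✓)  001-0(✓)  001-1(✓)  0010-(✓)  0011-(✓)  01-00(✓)  010-1(✓)  0100-(✓)  011-0(✓)  1-000(✓)  1-010(✓)  1-011(✓)  1-100(✓)  1-110(✓)  10-00(✓)  10-10(✓)  10-11(✓)  100-0(✓)  1001-(✓)  101-0(✓)  1011-(✓)  11-00(✓)  11-01(✓)  11-10(✓)  110-0(✓)  110-1(✓)  1100-(✓)  1101-(✓)  111-0(✓)  1110-(✓)
size-2^2 implicants → --000(✓)  --100(✓)  --110(✓)  -0-00(✓)  -0-10(✓)  -00-0(✓)  -01-0(✓)  -011-  -1-00(✓)  -10-1  -100-  -11-0(✓)  0--00(✓)  0-1-0(✓)  00--0(✓)  001--  1--00(✓)  1--10(✓)  1-0-0(✓)  1-01-  1-1-0(✓)  10--0(✓)  10-1-  11--0(✓)  11-0-  110--
size-2^3 implicants → ---00  --1-0  -0--0  1---0
Unchecked terms (primes): ---00, --1-0, -0--0, -011-, -10-1, -100-, 001--, 1---0, 1-01-, 10-1-, 11-0-, 110--
Minterm coverage:
  m0 ⊆ ---00,-0--0
  m2 ⊆ -0--0 [E]
  m4 ⊆ ---00,--1-0,-0--0,001--
  m5 ⊆ 001-- [E]
  m6 ⊆ --1-0,-0--0,-011-,001--
  m7 ⊆ -011-,001--
  m8 ⊆ ---00,-100-
  m9 ⊆ -10-1,-100-
  m11 ⊆ -10-1 [E]
  m12 ⊆ ---00,--1-0
  m14 ⊆ --1-0 [E]
  m16 ⊆ ---00,-0--0,1---0
  m18 ⊆ -0--0,1---0,1-01-,10-1-
  m19 ⊆ 1-01-,10-1-
  m20 ⊆ ---00,--1-0,-0--0,1---0
  m22 ⊆ --1-0,-0--0,-011-,1---0,10-1-
  m23 ⊆ -011-,10-1-
  m24 ⊆ ---00,-100-,1---0,11-0-,110--
  m25 ⊆ -10-1,-100-,11-0-,110--
  m26 ⊆ 1---0,1-01-,110--
  m27 ⊆ -10-1,1-01-,110--
  m28 ⊆ ---00,--1-0,1---0,11-0-
  m29 ⊆ 11-0- [E]
  m30 ⊆ --1-0,1---0
E = {--1-0, -0--0, -10-1, 001--, 11-0-}

5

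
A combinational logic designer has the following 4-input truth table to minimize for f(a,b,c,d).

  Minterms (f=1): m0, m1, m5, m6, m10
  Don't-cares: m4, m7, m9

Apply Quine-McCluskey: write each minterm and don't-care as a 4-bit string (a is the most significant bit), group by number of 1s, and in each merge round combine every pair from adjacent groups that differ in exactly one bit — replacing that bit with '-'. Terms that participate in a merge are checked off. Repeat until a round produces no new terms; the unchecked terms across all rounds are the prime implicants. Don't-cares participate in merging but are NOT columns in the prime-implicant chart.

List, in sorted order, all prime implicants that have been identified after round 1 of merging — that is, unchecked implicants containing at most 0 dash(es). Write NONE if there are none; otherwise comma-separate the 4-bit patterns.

size-2^0 implicants → 0000(✓)  0001(✓)  0100(✓)  0101(✓)  0110(✓)  0111(✓)  1001(✓)  1010
size-2^1 implicants → -001  0-00(✓)  0-01(✓)  000-(✓)  01-0(✓)  01-1(✓)  010-(✓)  011-(✓)
size-2^2 implicants → 0-0-  01--
Unchecked terms (primes): -001, 0-0-, 01--, 1010

1010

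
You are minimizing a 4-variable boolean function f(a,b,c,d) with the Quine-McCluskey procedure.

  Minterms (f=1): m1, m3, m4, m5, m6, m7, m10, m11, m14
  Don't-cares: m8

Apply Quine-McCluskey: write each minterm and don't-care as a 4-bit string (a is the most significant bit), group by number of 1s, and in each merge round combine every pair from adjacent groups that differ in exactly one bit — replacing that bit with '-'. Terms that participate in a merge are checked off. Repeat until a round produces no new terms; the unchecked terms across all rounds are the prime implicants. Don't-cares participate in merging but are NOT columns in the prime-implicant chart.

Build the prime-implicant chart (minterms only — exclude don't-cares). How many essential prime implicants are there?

2

size-2^0 implicants → 0001(✓)  0011(✓)  0100(✓)  0101(✓)  0110(✓)  0111(✓)  1000(✓)  1010(✓)  1011(✓)  1110(✓)
size-2^1 implicants → -011  -110  0-01(✓)  0-11(✓)  00-1(✓)  01-0(✓)  01-1(✓)  010-(✓)  011-(✓)  1-10  10-0  101-
size-2^2 implicants → 0--1  01--
Unchecked terms (primes): -011, -110, 0--1, 01--, 1-10, 10-0, 101-
Minterm coverage:
  m1 ⊆ 0--1 [E]
  m3 ⊆ -011,0--1
  m4 ⊆ 01-- [E]
  m5 ⊆ 0--1,01--
  m6 ⊆ -110,01--
  m7 ⊆ 0--1,01--
  m10 ⊆ 1-10,10-0,101-
  m11 ⊆ -011,101-
  m14 ⊆ -110,1-10
E = {0--1, 01--}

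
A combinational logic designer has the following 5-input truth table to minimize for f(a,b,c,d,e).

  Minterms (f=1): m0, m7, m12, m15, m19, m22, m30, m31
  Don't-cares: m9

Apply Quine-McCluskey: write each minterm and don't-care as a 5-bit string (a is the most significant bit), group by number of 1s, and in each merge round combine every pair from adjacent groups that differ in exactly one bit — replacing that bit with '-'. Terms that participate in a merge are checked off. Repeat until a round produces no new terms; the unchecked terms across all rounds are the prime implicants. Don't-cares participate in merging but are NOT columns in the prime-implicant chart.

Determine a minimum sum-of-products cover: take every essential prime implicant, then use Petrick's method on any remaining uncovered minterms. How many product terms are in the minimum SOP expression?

6

[col 0] 00000, 00111*, 01001, 01100, 01111*, 10011, 10110*, 11110*, 11111*
[col 1] -1111, 0-111, 1-110, 1111-
Prime implicants: -1111, 0-111, 00000, 01001, 01100, 1-110, 10011, 1111-
PI chart (minterm → PIs covering it):
  0 | 00000  (sole → essential)
  7 | 0-111  (sole → essential)
  12 | 01100  (sole → essential)
  15 | -1111,0-111
  19 | 10011  (sole → essential)
  22 | 1-110  (sole → essential)
  30 | 1-110,1111-
  31 | -1111,1111-
Essential prime implicants: 0-111, 00000, 01100, 1-110, 10011
Petrick residual → -1111
Minimum SOP uses 6 PIs: bcde + a'cde + a'b'c'd'e' + a'bcd'e' + acde' + ab'c'de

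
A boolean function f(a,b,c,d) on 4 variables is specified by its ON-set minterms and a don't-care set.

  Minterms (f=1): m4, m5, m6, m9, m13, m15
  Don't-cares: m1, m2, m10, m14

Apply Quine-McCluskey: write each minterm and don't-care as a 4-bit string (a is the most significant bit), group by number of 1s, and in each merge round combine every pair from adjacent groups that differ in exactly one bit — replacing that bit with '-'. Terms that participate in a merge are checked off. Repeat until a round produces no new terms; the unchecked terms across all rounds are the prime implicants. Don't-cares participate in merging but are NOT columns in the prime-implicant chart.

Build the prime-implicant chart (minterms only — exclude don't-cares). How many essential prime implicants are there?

Round 0: 0001✓ 0010✓ 0100✓ 0101✓ 0110✓ 1001✓ 1010✓ 1101✓ 1110✓ 1111✓
Round 1: -001✓ -010✓ -101✓ -110✓ 0-01✓ 0-10✓ 01-0 010- 1-01✓ 1-10✓ 11-1 111-
Round 2: --01 --10
PIs = {--01, --10, 01-0, 010-, 11-1, 111-}
Coverage chart:
  m4: 01-0,010-
  m5: --01,010-
  m6: --10,01-0
  m9: --01 ←essential
  m13: --01,11-1
  m15: 11-1,111-
Essential: --01

1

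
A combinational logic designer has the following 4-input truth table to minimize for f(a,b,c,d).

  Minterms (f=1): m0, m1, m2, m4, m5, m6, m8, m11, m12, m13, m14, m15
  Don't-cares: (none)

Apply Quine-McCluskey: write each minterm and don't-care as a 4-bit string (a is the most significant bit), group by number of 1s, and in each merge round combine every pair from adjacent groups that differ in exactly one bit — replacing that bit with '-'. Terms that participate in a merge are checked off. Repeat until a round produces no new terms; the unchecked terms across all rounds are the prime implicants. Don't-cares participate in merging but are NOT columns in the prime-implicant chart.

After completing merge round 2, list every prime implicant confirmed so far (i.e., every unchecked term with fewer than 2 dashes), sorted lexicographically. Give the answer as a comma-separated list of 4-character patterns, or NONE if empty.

Round 0: 0000✓ 0001✓ 0010✓ 0100✓ 0101✓ 0110✓ 1000✓ 1011✓ 1100✓ 1101✓ 1110✓ 1111✓
Round 1: -000✓ -100✓ -101✓ -110✓ 0-00✓ 0-01✓ 0-10✓ 00-0✓ 000-✓ 01-0✓ 010-✓ 1-00✓ 1-11 11-0✓ 11-1✓ 110-✓ 111-✓
Round 2: --00 -1-0 -10- 0--0 0-0- 11--
PIs = {--00, -1-0, -10-, 0--0, 0-0-, 1-11, 11--}

1-11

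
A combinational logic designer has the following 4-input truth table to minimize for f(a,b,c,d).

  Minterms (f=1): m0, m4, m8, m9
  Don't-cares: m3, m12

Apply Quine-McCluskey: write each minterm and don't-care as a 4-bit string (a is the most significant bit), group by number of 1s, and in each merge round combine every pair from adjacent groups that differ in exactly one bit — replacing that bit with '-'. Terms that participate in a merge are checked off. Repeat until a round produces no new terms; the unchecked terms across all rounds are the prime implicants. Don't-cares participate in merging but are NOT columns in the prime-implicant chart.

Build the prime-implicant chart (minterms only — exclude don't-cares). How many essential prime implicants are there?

Round 0: 0000✓ 0011 0100✓ 1000✓ 1001✓ 1100✓
Round 1: -000✓ -100✓ 0-00✓ 1-00✓ 100-
Round 2: --00
PIs = {--00, 0011, 100-}
Coverage chart:
  m0: --00 ←essential
  m4: --00 ←essential
  m8: --00,100-
  m9: 100- ←essential
Essential: --00, 100-

2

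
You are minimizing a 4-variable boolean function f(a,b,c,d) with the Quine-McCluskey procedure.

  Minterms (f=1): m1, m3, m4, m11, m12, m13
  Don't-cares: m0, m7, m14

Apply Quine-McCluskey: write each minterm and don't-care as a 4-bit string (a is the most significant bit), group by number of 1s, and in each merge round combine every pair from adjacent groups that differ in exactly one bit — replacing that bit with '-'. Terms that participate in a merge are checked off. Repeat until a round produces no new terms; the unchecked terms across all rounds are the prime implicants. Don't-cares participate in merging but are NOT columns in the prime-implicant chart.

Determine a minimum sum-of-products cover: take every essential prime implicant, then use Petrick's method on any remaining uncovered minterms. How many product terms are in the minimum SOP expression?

4

Round 0: 0000✓ 0001✓ 0011✓ 0100✓ 0111✓ 1011✓ 1100✓ 1101✓ 1110✓
Round 1: -011 -100 0-00 0-11 00-1 000- 11-0 110-
PIs = {-011, -100, 0-00, 0-11, 00-1, 000-, 11-0, 110-}
Coverage chart:
  m1: 00-1,000-
  m3: -011,0-11,00-1
  m4: -100,0-00
  m11: -011 ←essential
  m12: -100,11-0,110-
  m13: 110- ←essential
Essential: -011, 110-
Petrick residual → -100, 00-1
Min cover (4 terms): b'cd + bc'd' + a'b'd + abc'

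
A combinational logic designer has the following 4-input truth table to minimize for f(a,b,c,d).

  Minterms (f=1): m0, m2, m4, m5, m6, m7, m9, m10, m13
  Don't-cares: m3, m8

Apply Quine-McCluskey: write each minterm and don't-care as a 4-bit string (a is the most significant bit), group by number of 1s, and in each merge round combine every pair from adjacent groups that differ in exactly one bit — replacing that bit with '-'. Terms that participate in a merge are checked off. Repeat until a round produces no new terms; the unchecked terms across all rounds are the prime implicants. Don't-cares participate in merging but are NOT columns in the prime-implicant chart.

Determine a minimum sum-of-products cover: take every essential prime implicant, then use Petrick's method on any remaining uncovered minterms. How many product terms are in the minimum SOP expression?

3

Round 0: 0000✓ 0010✓ 0011✓ 0100✓ 0101✓ 0110✓ 0111✓ 1000✓ 1001✓ 1010✓ 1101✓
Round 1: -000✓ -010✓ -101 0-00✓ 0-10✓ 0-11✓ 00-0✓ 001-✓ 01-0✓ 01-1✓ 010-✓ 011-✓ 1-01 10-0✓ 100-
Round 2: -0-0 0--0 0-1- 01--
PIs = {-0-0, -101, 0--0, 0-1-, 01--, 1-01, 100-}
Coverage chart:
  m0: -0-0,0--0
  m2: -0-0,0--0,0-1-
  m4: 0--0,01--
  m5: -101,01--
  m6: 0--0,0-1-,01--
  m7: 0-1-,01--
  m9: 1-01,100-
  m10: -0-0 ←essential
  m13: -101,1-01
Essential: -0-0
Petrick residual → 01--, 1-01
Min cover (3 terms): b'd' + a'b + ac'd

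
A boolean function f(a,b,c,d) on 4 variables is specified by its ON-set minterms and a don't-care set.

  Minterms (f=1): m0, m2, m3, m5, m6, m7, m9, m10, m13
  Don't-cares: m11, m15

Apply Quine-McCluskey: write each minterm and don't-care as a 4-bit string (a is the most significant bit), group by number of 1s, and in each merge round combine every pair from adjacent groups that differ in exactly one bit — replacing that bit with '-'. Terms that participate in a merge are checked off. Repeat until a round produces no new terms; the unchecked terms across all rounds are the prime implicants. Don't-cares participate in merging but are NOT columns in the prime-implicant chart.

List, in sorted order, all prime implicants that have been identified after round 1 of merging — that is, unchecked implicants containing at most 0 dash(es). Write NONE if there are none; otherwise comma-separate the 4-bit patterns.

size-2^0 implicants → 0000(✓)  0010(✓)  0011(✓)  0101(✓)  0110(✓)  0111(✓)  1001(✓)  1010(✓)  1011(✓)  1101(✓)  1111(✓)
size-2^1 implicants → -010(✓)  -011(✓)  -101(✓)  -111(✓)  0-10(✓)  0-11(✓)  00-0  001-(✓)  01-1(✓)  011-(✓)  1-01(✓)  1-11(✓)  10-1(✓)  101-(✓)  11-1(✓)
size-2^2 implicants → --11  -01-  -1-1  0-1-  1--1
Unchecked terms (primes): --11, -01-, -1-1, 0-1-, 00-0, 1--1

NONE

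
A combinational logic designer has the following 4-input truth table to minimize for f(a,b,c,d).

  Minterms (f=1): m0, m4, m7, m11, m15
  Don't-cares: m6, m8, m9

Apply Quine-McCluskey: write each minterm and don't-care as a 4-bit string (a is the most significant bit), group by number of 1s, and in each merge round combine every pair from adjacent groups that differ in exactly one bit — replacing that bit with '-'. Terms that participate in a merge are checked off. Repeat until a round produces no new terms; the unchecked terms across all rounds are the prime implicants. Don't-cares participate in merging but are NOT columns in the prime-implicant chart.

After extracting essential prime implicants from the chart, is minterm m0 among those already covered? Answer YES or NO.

Round 0: 0000✓ 0100✓ 0110✓ 0111✓ 1000✓ 1001✓ 1011✓ 1111✓
Round 1: -000 -111 0-00 01-0 011- 1-11 10-1 100-
PIs = {-000, -111, 0-00, 01-0, 011-, 1-11, 10-1, 100-}
Coverage chart:
  m0: -000,0-00
  m4: 0-00,01-0
  m7: -111,011-
  m11: 1-11,10-1
  m15: -111,1-11
(no essential prime implicants)

NO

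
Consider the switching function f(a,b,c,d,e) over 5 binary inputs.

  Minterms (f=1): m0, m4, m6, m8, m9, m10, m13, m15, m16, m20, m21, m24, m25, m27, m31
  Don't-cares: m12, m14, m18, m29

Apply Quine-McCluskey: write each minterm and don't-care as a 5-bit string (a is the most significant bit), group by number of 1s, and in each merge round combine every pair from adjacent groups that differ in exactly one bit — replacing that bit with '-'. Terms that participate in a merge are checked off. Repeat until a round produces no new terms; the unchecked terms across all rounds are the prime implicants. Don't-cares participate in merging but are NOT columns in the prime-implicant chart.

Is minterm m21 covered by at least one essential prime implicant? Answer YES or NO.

Round 0: 00000✓ 00100✓ 00110✓ 01000✓ 01001✓ 01010✓ 01100✓ 01101✓ 01110✓ 01111✓ 10000✓ 10010✓ 10100✓ 10101✓ 11000✓ 11001✓ 11011✓ 11101✓ 11111✓
Round 1: -0000✓ -0100✓ -1000✓ -1001✓ -1101✓ -1111✓ 0-000✓ 0-100✓ 0-110✓ 00-00✓ 001-0✓ 01-00✓ 01-01✓ 01-10✓ 010-0✓ 0100-✓ 011-0✓ 011-1✓ 0110-✓ 0111-✓ 1-000✓ 1-101 10-00✓ 100-0 1010- 11-01✓ 11-11✓ 110-1✓ 1100-✓ 111-1✓
Round 2: --000 -0-00 -1-01 -100- -11-1 0--00 0-1-0 01--0 01-0- 011-- 11--1
PIs = {--000, -0-00, -1-01, -100-, -11-1, 0--00, 0-1-0, 01--0, 01-0-, 011--, 1-101, 100-0, 1010-, 11--1}
Coverage chart:
  m0: --000,-0-00,0--00
  m4: -0-00,0--00,0-1-0
  m6: 0-1-0 ←essential
  m8: --000,-100-,0--00,01--0,01-0-
  m9: -1-01,-100-,01-0-
  m10: 01--0 ←essential
  m13: -1-01,-11-1,01-0-,011--
  m15: -11-1,011--
  m16: --000,-0-00,100-0
  m20: -0-00,1010-
  m21: 1-101,1010-
  m24: --000,-100-
  m25: -1-01,-100-,11--1
  m27: 11--1 ←essential
  m31: -11-1,11--1
Essential: 0-1-0, 01--0, 11--1

NO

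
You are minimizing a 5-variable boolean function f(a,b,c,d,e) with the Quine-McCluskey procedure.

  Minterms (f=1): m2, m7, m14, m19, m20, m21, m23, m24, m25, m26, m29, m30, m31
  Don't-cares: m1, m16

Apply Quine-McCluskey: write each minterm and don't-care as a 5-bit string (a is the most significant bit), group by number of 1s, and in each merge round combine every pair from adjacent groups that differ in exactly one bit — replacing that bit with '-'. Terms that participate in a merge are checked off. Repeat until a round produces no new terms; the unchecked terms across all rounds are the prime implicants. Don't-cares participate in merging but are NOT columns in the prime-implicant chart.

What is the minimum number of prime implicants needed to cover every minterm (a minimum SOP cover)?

[col 0] 00001, 00010, 00111*, 01110*, 10000*, 10011*, 10100*, 10101*, 10111*, 11000*, 11001*, 11010*, 11101*, 11110*, 11111*
[col 1] -0111, -1110, 1-000, 1-101*, 1-111*, 10-00, 10-11, 101-1*, 1010-, 11-01, 11-10, 110-0, 1100-, 111-1*, 1111-
[col 2] 1-1-1
Prime implicants: -0111, -1110, 00001, 00010, 1-000, 1-1-1, 10-00, 10-11, 1010-, 11-01, 11-10, 110-0, 1100-, 1111-
PI chart (minterm → PIs covering it):
  2 | 00010  (sole → essential)
  7 | -0111  (sole → essential)
  14 | -1110  (sole → essential)
  19 | 10-11  (sole → essential)
  20 | 10-00,1010-
  21 | 1-1-1,1010-
  23 | -0111,1-1-1,10-11
  24 | 1-000,110-0,1100-
  25 | 11-01,1100-
  26 | 11-10,110-0
  29 | 1-1-1,11-01
  30 | -1110,11-10,1111-
  31 | 1-1-1,1111-
Essential prime implicants: -0111, -1110, 00010, 10-11
Petrick residual → 1-1-1, 10-00, 11-01, 110-0
Minimum SOP uses 8 PIs: b'cde + bcde' + a'b'c'de' + ace + ab'd'e' + ab'de + abd'e + abc'e'

8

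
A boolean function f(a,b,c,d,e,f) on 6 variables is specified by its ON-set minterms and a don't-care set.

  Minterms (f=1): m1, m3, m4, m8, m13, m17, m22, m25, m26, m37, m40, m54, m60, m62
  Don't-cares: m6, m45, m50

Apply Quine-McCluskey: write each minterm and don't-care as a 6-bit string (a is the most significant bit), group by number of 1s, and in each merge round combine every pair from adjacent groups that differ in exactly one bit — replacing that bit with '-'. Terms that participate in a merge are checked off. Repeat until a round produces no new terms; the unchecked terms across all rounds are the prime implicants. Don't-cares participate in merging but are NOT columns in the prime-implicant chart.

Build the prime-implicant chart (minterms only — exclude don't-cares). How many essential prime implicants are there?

8

Round 0: 000001✓ 000011✓ 000100✓ 000110✓ 001000✓ 001101✓ 010001✓ 010110✓ 011001✓ 011010 100101✓ 101000✓ 101101✓ 110010✓ 110110✓ 111100✓ 111110✓
Round 1: -01000 -01101 -10110 0-0001 0-0110 0000-1 0001-0 01-001 10-101 11-110 110-10 1111-0
PIs = {-01000, -01101, -10110, 0-0001, 0-0110, 0000-1, 0001-0, 01-001, 011010, 10-101, 11-110, 110-10, 1111-0}
Coverage chart:
  m1: 0-0001,0000-1
  m3: 0000-1 ←essential
  m4: 0001-0 ←essential
  m8: -01000 ←essential
  m13: -01101 ←essential
  m17: 0-0001,01-001
  m22: -10110,0-0110
  m25: 01-001 ←essential
  m26: 011010 ←essential
  m37: 10-101 ←essential
  m40: -01000 ←essential
  m54: -10110,11-110,110-10
  m60: 1111-0 ←essential
  m62: 11-110,1111-0
Essential: -01000, -01101, 0000-1, 0001-0, 01-001, 011010, 10-101, 1111-0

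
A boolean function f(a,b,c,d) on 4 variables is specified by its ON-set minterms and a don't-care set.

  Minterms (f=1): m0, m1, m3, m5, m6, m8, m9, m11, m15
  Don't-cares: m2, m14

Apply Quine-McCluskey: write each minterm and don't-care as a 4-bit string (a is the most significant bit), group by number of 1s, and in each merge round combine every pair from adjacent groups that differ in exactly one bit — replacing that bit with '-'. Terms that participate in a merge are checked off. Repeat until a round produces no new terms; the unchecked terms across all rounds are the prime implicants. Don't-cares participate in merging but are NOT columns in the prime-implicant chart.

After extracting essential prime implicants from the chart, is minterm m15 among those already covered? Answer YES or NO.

[col 0] 0000*, 0001*, 0010*, 0011*, 0101*, 0110*, 1000*, 1001*, 1011*, 1110*, 1111*
[col 1] -000*, -001*, -011*, -110, 0-01, 0-10, 00-0*, 00-1*, 000-*, 001-*, 1-11, 10-1*, 100-*, 111-
[col 2] -0-1, -00-, 00--
Prime implicants: -0-1, -00-, -110, 0-01, 0-10, 00--, 1-11, 111-
PI chart (minterm → PIs covering it):
  0 | -00-,00--
  1 | -0-1,-00-,0-01,00--
  3 | -0-1,00--
  5 | 0-01  (sole → essential)
  6 | -110,0-10
  8 | -00-  (sole → essential)
  9 | -0-1,-00-
  11 | -0-1,1-11
  15 | 1-11,111-
Essential prime implicants: -00-, 0-01

NO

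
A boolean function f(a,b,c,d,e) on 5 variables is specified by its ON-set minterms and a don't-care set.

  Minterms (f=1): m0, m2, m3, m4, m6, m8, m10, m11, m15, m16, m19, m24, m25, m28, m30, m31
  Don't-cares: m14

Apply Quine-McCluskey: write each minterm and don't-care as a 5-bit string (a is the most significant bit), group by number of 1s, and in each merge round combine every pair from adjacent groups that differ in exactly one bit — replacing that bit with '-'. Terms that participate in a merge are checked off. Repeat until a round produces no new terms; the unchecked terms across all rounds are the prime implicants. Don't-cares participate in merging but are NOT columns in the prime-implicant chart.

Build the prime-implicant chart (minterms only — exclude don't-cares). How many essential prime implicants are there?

Round 0: 00000✓ 00010✓ 00011✓ 00100✓ 00110✓ 01000✓ 01010✓ 01011✓ 01110✓ 01111✓ 10000✓ 10011✓ 11000✓ 11001✓ 11100✓ 11110✓ 11111✓
Round 1: -0000✓ -0011 -1000✓ -1110✓ -1111✓ 0-000✓ 0-010✓ 0-011✓ 0-110✓ 00-00✓ 00-10✓ 000-0✓ 0001-✓ 001-0✓ 01-10✓ 01-11✓ 010-0✓ 0101-✓ 0111-✓ 1-000✓ 11-00 1100- 111-0 1111-✓
Round 2: --000 -111- 0--10 0-0-0 0-01- 00--0 01-1-
PIs = {--000, -0011, -111-, 0--10, 0-0-0, 0-01-, 00--0, 01-1-, 11-00, 1100-, 111-0}
Coverage chart:
  m0: --000,0-0-0,00--0
  m2: 0--10,0-0-0,0-01-,00--0
  m3: -0011,0-01-
  m4: 00--0 ←essential
  m6: 0--10,00--0
  m8: --000,0-0-0
  m10: 0--10,0-0-0,0-01-,01-1-
  m11: 0-01-,01-1-
  m15: -111-,01-1-
  m16: --000 ←essential
  m19: -0011 ←essential
  m24: --000,11-00,1100-
  m25: 1100- ←essential
  m28: 11-00,111-0
  m30: -111-,111-0
  m31: -111- ←essential
Essential: --000, -0011, -111-, 00--0, 1100-

5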